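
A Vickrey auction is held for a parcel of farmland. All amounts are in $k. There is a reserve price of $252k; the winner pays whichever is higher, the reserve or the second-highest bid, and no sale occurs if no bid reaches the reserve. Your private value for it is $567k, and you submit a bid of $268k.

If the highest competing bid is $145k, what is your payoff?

$315k

Your bid $268k is the highest and exceeds the reserve.
Price = max(second-highest bid, reserve) = max($145k, $252k) = $252k.
Payoff = $567k − $252k = $315k.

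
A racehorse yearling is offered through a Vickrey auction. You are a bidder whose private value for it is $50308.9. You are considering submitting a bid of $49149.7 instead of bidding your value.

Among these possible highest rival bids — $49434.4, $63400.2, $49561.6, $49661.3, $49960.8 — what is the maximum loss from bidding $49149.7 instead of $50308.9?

$49434.4: truthful gives $874.5, deviation gives $0 → loss $874.5.
$63400.2: same outcome either way → loss $0.
$49561.6: truthful gives $747.3, deviation gives $0 → loss $747.3.
$49661.3: truthful gives $647.6, deviation gives $0 → loss $647.6.
$49960.8: truthful gives $348.1, deviation gives $0 → loss $348.1.
Maximum loss: $874.5.

$874.5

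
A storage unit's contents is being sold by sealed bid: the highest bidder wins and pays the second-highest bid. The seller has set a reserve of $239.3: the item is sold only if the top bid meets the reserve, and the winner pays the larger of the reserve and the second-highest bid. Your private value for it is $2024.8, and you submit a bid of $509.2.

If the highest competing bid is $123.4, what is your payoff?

Your bid $509.2 is the highest and exceeds the reserve.
Price = max(second-highest bid, reserve) = max($123.4, $239.3) = $239.3.
Payoff = $2024.8 − $239.3 = $1785.5.

$1785.5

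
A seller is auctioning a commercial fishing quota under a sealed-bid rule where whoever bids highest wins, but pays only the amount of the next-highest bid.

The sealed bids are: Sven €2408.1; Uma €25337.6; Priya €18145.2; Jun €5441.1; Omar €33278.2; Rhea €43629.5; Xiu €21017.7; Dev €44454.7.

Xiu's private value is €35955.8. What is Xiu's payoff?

€0

Highest bid: Dev at €44454.7, so Dev wins.
Second-highest bid: Rhea at €43629.5 — that is the price the winner pays.
Xiu did not win, so Xiu pays nothing and receives nothing: payoff €0.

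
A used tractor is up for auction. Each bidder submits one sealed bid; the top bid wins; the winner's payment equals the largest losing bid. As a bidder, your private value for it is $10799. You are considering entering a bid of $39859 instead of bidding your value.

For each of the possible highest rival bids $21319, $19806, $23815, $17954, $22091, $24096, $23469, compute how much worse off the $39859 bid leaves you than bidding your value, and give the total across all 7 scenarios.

$76957

The deviation costs you only when the competing bid falls strictly between $10799 and $39859; elsewhere both bids give the same outcome.
$21319: truthful payoff $0, deviation payoff −$10520 → loss $10520.
$19806: truthful payoff $0, deviation payoff −$9007 → loss $9007.
$23815: truthful payoff $0, deviation payoff −$13016 → loss $13016.
$17954: truthful payoff $0, deviation payoff −$7155 → loss $7155.
$22091: truthful payoff $0, deviation payoff −$11292 → loss $11292.
$24096: truthful payoff $0, deviation payoff −$13297 → loss $13297.
$23469: truthful payoff $0, deviation payoff −$12670 → loss $12670.
Total loss = $10520 + $9007 + $13016 + $7155 + $11292 + $13297 + $12670 = $76957.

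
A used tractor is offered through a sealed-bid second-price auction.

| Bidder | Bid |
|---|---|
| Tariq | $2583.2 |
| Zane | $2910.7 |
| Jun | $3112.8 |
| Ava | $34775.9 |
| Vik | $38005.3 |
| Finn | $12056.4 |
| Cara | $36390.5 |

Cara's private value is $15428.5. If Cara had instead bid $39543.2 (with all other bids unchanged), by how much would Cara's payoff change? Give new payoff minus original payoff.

−$22576.8

The highest bid among the other bidders is $38005.3; Cara's bid doesn't change that.
Original bid $36390.5: Cara is not highest (top rival bid is $38005.3); payoff $0.
Alternative bid $39543.2: Cara is highest, pays the top rival bid $38005.3; payoff $15428.5 − $38005.3 = −$22576.8.
Change in payoff = −$22576.8 − ($0) = −$22576.8.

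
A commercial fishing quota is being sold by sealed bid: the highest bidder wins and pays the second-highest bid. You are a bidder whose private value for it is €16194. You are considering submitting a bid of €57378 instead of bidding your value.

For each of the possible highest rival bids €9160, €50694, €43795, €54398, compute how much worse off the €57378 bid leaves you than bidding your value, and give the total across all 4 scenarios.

€100305

The deviation costs you only when the competing bid falls strictly between €16194 and €57378; elsewhere both bids give the same outcome.
€9160: outcomes coincide → loss €0.
€50694: truthful payoff €0, deviation payoff −€34500 → loss €34500.
€43795: truthful payoff €0, deviation payoff −€27601 → loss €27601.
€54398: truthful payoff €0, deviation payoff −€38204 → loss €38204.
Total loss = €34500 + €27601 + €38204 = €100305.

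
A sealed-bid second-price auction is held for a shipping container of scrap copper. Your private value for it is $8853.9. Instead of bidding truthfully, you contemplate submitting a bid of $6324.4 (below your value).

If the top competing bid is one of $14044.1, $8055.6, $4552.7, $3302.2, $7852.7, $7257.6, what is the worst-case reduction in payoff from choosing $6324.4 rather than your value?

$1596.3

$14044.1: same outcome either way → loss $0.
$8055.6: truthful gives $798.3, deviation gives $0 → loss $798.3.
$4552.7: same outcome either way → loss $0.
$3302.2: same outcome either way → loss $0.
$7852.7: truthful gives $1001.2, deviation gives $0 → loss $1001.2.
$7257.6: truthful gives $1596.3, deviation gives $0 → loss $1596.3.
Maximum loss: $1596.3.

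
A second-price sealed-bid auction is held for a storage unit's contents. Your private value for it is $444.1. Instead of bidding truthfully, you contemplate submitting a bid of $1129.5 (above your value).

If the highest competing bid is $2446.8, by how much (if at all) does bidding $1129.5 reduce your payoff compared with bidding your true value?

$0

Bidding your value $444.1: you lose (since $444.1 < $2446.8). Payoff $0.
Bidding $1129.5: you lose. Payoff $0.
Difference = $0 − $0 = $0; both bids lead to the same outcome because the competing bid is above both your value and your alternative bid.
Because the price is fixed by the runner-up's bid, deviating from your value can only change a good outcome into a bad one — never the reverse.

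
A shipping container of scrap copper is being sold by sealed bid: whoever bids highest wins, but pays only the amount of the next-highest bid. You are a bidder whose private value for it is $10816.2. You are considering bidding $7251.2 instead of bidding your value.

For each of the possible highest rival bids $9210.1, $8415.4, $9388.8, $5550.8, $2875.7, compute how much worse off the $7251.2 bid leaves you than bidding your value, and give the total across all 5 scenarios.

The deviation costs you only when the competing bid falls strictly between $7251.2 and $10816.2; elsewhere both bids give the same outcome.
$9210.1: truthful payoff $1606.1, deviation payoff $0 → loss $1606.1.
$8415.4: truthful payoff $2400.8, deviation payoff $0 → loss $2400.8.
$9388.8: truthful payoff $1427.4, deviation payoff $0 → loss $1427.4.
$5550.8: outcomes coincide → loss $0.
$2875.7: outcomes coincide → loss $0.
Total loss = $1606.1 + $2400.8 + $1427.4 = $5434.3.

$5434.3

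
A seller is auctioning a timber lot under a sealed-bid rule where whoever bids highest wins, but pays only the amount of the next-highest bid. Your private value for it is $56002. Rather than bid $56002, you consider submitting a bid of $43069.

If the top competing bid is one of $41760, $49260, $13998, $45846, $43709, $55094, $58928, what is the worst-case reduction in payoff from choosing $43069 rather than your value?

$12293

$41760: same outcome either way → loss $0.
$49260: truthful gives $6742, deviation gives $0 → loss $6742.
$13998: same outcome either way → loss $0.
$45846: truthful gives $10156, deviation gives $0 → loss $10156.
$43709: truthful gives $12293, deviation gives $0 → loss $12293.
$55094: truthful gives $908, deviation gives $0 → loss $908.
$58928: same outcome either way → loss $0.
Maximum loss: $12293.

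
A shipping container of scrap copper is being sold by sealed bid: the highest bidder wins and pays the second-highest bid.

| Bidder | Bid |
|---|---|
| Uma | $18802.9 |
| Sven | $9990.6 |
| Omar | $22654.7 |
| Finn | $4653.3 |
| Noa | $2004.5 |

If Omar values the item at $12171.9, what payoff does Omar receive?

−$6631

Highest bid: Omar at $22654.7, so Omar wins.
Second-highest bid: Uma at $18802.9 — that is the price the winner pays.
Omar's payoff = value − price = $12171.9 − $18802.9 = −$6631.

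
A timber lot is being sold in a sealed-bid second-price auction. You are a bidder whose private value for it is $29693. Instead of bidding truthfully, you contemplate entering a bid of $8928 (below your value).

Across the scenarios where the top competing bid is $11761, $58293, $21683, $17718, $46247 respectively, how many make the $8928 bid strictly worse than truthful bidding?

The deviation hurts exactly when the highest competing bid lies strictly between $8928 and $29693 — underbidding then forfeits a profitable win.
$11761: inside the interval → strictly worse (loss $17932).
$58293: above both → same outcome either way.
$21683: inside the interval → strictly worse (loss $8010).
$17718: inside the interval → strictly worse (loss $11975).
$46247: above both → same outcome either way.
Count: 3.

3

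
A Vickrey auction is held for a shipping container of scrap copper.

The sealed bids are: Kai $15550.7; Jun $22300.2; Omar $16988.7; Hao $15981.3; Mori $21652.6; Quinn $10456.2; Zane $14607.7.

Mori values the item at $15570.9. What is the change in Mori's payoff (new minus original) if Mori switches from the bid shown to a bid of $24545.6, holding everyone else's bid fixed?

−$6729.3

The highest bid among the other bidders is $22300.2; Mori's bid doesn't change that.
Original bid $21652.6: Mori is not highest (top rival bid is $22300.2); payoff $0.
Alternative bid $24545.6: Mori is highest, pays the top rival bid $22300.2; payoff $15570.9 − $22300.2 = −$6729.3.
Change in payoff = −$6729.3 − ($0) = −$6729.3.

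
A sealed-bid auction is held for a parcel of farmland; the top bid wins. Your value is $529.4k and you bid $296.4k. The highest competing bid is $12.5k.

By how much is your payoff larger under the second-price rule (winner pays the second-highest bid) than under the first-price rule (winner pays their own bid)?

You have the highest bid, so you win under either rule.
Second-price: pay $12.5k → payoff $516.9k.
First-price: pay your own bid $296.4k → payoff $233k.
Difference = $516.9k − ($233k) = $283.9k.

$283.9k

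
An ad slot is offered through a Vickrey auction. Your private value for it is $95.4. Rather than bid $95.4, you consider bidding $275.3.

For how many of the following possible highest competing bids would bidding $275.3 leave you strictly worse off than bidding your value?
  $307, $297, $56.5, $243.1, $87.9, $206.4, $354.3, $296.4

2

The deviation hurts exactly when the highest competing bid lies strictly between $95.4 and $275.3 — overbidding then wins at a price above your value.
$307: above both → same outcome either way.
$297: above both → same outcome either way.
$56.5: below both → same outcome either way.
$243.1: inside the interval → strictly worse (loss $147.7).
$87.9: below both → same outcome either way.
$206.4: inside the interval → strictly worse (loss $111).
$354.3: above both → same outcome either way.
$296.4: above both → same outcome either way.
Count: 2.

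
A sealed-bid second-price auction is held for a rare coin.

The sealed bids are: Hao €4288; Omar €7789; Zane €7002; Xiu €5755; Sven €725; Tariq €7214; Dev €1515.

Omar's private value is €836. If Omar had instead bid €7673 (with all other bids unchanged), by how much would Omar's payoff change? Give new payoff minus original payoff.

The highest bid among the other bidders is €7214; Omar's bid doesn't change that.
Original bid €7789: Omar is highest, pays the top rival bid €7214; payoff €836 − €7214 = −€6378.
Alternative bid €7673: Omar is highest, pays the top rival bid €7214; payoff €836 − €7214 = −€6378.
Change in payoff = −€6378 − (−€6378) = €0.

€0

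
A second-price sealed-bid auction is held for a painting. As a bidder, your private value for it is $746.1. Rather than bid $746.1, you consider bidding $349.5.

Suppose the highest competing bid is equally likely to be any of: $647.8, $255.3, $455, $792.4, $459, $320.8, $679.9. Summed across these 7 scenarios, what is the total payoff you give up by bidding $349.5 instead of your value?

$742.7

The deviation costs you only when the competing bid falls strictly between $349.5 and $746.1; elsewhere both bids give the same outcome.
$647.8: truthful payoff $98.3, deviation payoff $0 → loss $98.3.
$255.3: outcomes coincide → loss $0.
$455: truthful payoff $291.1, deviation payoff $0 → loss $291.1.
$792.4: outcomes coincide → loss $0.
$459: truthful payoff $287.1, deviation payoff $0 → loss $287.1.
$320.8: outcomes coincide → loss $0.
$679.9: truthful payoff $66.2, deviation payoff $0 → loss $66.2.
Total loss = $98.3 + $291.1 + $287.1 + $66.2 = $742.7.
In a second-price auction your bid sets only whether you win, not what you pay, so bidding your true value is weakly dominant.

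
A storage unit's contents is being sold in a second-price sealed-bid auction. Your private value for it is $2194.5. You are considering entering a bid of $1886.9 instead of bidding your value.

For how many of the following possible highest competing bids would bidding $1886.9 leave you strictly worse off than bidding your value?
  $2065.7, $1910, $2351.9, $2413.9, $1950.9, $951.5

The deviation hurts exactly when the highest competing bid lies strictly between $1886.9 and $2194.5 — underbidding then forfeits a profitable win.
$2065.7: inside the interval → strictly worse (loss $128.8).
$1910: inside the interval → strictly worse (loss $284.5).
$2351.9: above both → same outcome either way.
$2413.9: above both → same outcome either way.
$1950.9: inside the interval → strictly worse (loss $243.6).
$951.5: below both → same outcome either way.
Count: 3.

3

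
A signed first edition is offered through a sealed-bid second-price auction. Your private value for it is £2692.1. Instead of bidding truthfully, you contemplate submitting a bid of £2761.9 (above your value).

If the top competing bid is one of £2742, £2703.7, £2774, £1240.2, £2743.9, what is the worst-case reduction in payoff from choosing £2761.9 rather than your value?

£2742: truthful gives £0, deviation gives −£49.9 → loss £49.9.
£2703.7: truthful gives £0, deviation gives −£11.6 → loss £11.6.
£2774: same outcome either way → loss £0.
£1240.2: same outcome either way → loss £0.
£2743.9: truthful gives £0, deviation gives −£51.8 → loss £51.8.
Maximum loss: £51.8.

£51.8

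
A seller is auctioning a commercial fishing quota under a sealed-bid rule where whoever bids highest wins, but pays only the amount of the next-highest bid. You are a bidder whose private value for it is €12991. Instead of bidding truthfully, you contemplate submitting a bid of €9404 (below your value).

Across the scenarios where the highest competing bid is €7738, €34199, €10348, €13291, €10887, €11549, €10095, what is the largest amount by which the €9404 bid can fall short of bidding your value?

€2896

€7738: same outcome either way → loss €0.
€34199: same outcome either way → loss €0.
€10348: truthful gives €2643, deviation gives €0 → loss €2643.
€13291: same outcome either way → loss €0.
€10887: truthful gives €2104, deviation gives €0 → loss €2104.
€11549: truthful gives €1442, deviation gives €0 → loss €1442.
€10095: truthful gives €2896, deviation gives €0 → loss €2896.
Maximum loss: €2896.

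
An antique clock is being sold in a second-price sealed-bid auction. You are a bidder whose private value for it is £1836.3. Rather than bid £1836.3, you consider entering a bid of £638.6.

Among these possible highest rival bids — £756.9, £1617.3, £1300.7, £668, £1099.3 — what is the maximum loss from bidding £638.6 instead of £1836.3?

£1168.3

£756.9: truthful gives £1079.4, deviation gives £0 → loss £1079.4.
£1617.3: truthful gives £219, deviation gives £0 → loss £219.
£1300.7: truthful gives £535.6, deviation gives £0 → loss £535.6.
£668: truthful gives £1168.3, deviation gives £0 → loss £1168.3.
£1099.3: truthful gives £737, deviation gives £0 → loss £737.
Maximum loss: £1168.3.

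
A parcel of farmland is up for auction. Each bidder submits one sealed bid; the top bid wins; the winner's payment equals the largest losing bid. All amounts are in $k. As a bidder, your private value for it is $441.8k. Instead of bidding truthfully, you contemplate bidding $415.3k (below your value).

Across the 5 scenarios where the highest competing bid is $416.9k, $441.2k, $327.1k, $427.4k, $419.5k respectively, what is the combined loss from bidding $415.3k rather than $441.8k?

The deviation costs you only when the competing bid falls strictly between $415.3k and $441.8k; elsewhere both bids give the same outcome.
$416.9k: truthful payoff $24.9k, deviation payoff $0k → loss $24.9k.
$441.2k: truthful payoff $0.6k, deviation payoff $0k → loss $0.6k.
$327.1k: outcomes coincide → loss $0k.
$427.4k: truthful payoff $14.4k, deviation payoff $0k → loss $14.4k.
$419.5k: truthful payoff $22.3k, deviation payoff $0k → loss $22.3k.
Total loss = $24.9k + $0.6k + $14.4k + $22.3k = $62.2k.

$62.2k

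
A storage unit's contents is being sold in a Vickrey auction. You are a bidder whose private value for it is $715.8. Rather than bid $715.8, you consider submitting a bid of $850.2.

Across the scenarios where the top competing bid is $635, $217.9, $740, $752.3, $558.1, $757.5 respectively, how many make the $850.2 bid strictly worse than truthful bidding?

The deviation hurts exactly when the highest competing bid lies strictly between $715.8 and $850.2 — overbidding then wins at a price above your value.
$635: below both → same outcome either way.
$217.9: below both → same outcome either way.
$740: inside the interval → strictly worse (loss $24.2).
$752.3: inside the interval → strictly worse (loss $36.5).
$558.1: below both → same outcome either way.
$757.5: inside the interval → strictly worse (loss $41.7).
Count: 3.

3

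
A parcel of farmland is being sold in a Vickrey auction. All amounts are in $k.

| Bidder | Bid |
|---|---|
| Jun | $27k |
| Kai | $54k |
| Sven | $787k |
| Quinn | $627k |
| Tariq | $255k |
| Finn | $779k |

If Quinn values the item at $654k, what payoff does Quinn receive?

Highest bid: Sven at $787k, so Sven wins.
Second-highest bid: Finn at $779k — that is the price the winner pays.
Quinn did not win, so Quinn pays nothing and receives nothing: payoff $0k.

$0k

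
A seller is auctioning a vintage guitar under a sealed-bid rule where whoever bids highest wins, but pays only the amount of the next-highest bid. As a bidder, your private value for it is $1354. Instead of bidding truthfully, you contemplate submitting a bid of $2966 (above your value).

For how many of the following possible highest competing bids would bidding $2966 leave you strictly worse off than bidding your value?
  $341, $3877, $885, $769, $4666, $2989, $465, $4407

0

The deviation hurts exactly when the highest competing bid lies strictly between $1354 and $2966 — overbidding then wins at a price above your value.
$341: below both → same outcome either way.
$3877: above both → same outcome either way.
$885: below both → same outcome either way.
$769: below both → same outcome either way.
$4666: above both → same outcome either way.
$2989: above both → same outcome either way.
$465: below both → same outcome either way.
$4407: above both → same outcome either way.
Count: 0.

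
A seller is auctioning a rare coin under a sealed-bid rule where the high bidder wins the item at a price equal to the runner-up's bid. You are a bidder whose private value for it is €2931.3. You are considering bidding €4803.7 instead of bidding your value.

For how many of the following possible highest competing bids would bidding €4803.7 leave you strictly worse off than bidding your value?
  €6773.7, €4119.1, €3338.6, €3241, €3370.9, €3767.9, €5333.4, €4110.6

6

The deviation hurts exactly when the highest competing bid lies strictly between €2931.3 and €4803.7 — overbidding then wins at a price above your value.
€6773.7: above both → same outcome either way.
€4119.1: inside the interval → strictly worse (loss €1187.8).
€3338.6: inside the interval → strictly worse (loss €407.3).
€3241: inside the interval → strictly worse (loss €309.7).
€3370.9: inside the interval → strictly worse (loss €439.6).
€3767.9: inside the interval → strictly worse (loss €836.6).
€5333.4: above both → same outcome either way.
€4110.6: inside the interval → strictly worse (loss €1179.3).
Count: 6.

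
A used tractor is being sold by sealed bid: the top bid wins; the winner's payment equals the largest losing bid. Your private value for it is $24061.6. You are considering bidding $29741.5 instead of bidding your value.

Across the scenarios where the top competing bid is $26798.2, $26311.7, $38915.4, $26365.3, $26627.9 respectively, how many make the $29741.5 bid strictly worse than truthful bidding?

4

The deviation hurts exactly when the highest competing bid lies strictly between $24061.6 and $29741.5 — overbidding then wins at a price above your value.
$26798.2: inside the interval → strictly worse (loss $2736.6).
$26311.7: inside the interval → strictly worse (loss $2250.1).
$38915.4: above both → same outcome either way.
$26365.3: inside the interval → strictly worse (loss $2303.7).
$26627.9: inside the interval → strictly worse (loss $2566.3).
Count: 4.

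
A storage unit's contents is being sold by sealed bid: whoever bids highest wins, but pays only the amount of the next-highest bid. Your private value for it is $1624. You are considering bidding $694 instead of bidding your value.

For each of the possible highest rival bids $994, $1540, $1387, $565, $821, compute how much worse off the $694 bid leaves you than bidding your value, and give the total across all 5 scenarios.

The deviation costs you only when the competing bid falls strictly between $694 and $1624; elsewhere both bids give the same outcome.
$994: truthful payoff $630, deviation payoff $0 → loss $630.
$1540: truthful payoff $84, deviation payoff $0 → loss $84.
$1387: truthful payoff $237, deviation payoff $0 → loss $237.
$565: outcomes coincide → loss $0.
$821: truthful payoff $803, deviation payoff $0 → loss $803.
Total loss = $630 + $84 + $237 + $803 = $1754.

$1754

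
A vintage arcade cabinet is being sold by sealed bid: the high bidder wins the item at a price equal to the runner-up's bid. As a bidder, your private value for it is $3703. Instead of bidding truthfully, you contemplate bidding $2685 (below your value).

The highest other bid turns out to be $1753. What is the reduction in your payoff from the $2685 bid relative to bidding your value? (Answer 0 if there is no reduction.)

$0

Bidding your value $3703: you win (since $3703 > $1753) and pay $1753. Payoff $1950.
Bidding $2685: you win and pay $1753. Payoff $3703 − $1753 = $1950.
Difference = $1950 − $1950 = $0; both bids lead to the same outcome because the competing bid is below both your value and your alternative bid.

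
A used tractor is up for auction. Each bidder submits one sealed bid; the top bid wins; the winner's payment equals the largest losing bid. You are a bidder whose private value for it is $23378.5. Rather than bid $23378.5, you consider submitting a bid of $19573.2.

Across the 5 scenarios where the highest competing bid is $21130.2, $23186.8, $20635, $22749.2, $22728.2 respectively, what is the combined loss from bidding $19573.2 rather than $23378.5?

$6463.1

The deviation costs you only when the competing bid falls strictly between $19573.2 and $23378.5; elsewhere both bids give the same outcome.
$21130.2: truthful payoff $2248.3, deviation payoff $0 → loss $2248.3.
$23186.8: truthful payoff $191.7, deviation payoff $0 → loss $191.7.
$20635: truthful payoff $2743.5, deviation payoff $0 → loss $2743.5.
$22749.2: truthful payoff $629.3, deviation payoff $0 → loss $629.3.
$22728.2: truthful payoff $650.3, deviation payoff $0 → loss $650.3.
Total loss = $2248.3 + $191.7 + $2743.5 + $629.3 + $650.3 = $6463.1.
Because the price is fixed by the runner-up's bid, deviating from your value can only change a good outcome into a bad one — never the reverse.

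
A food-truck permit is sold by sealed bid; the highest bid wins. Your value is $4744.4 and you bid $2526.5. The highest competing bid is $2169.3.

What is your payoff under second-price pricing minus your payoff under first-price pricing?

You have the highest bid, so you win under either rule.
Second-price: pay $2169.3 → payoff $2575.1.
First-price: pay your own bid $2526.5 → payoff $2217.9.
Difference = $2575.1 − ($2217.9) = $357.2.

$357.2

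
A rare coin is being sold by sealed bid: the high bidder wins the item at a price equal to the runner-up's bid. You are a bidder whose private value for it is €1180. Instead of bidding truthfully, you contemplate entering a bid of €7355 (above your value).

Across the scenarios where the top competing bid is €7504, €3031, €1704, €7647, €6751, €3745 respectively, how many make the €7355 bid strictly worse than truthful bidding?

The deviation hurts exactly when the highest competing bid lies strictly between €1180 and €7355 — overbidding then wins at a price above your value.
€7504: above both → same outcome either way.
€3031: inside the interval → strictly worse (loss €1851).
€1704: inside the interval → strictly worse (loss €524).
€7647: above both → same outcome either way.
€6751: inside the interval → strictly worse (loss €5571).
€3745: inside the interval → strictly worse (loss €2565).
Count: 4.

4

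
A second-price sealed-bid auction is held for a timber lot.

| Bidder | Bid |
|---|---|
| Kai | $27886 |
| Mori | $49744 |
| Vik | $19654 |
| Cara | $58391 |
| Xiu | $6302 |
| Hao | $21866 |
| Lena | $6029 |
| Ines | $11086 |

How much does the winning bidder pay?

Highest bid: Cara at $58391, so Cara wins.
Second-highest bid: Mori at $49744 — that is the price the winner pays.

$49744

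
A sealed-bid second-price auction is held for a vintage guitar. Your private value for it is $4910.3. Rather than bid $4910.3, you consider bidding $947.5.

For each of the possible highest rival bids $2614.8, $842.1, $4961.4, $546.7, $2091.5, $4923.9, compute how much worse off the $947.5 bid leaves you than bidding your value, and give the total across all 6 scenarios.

$5114.3

The deviation costs you only when the competing bid falls strictly between $947.5 and $4910.3; elsewhere both bids give the same outcome.
$2614.8: truthful payoff $2295.5, deviation payoff $0 → loss $2295.5.
$842.1: outcomes coincide → loss $0.
$4961.4: outcomes coincide → loss $0.
$546.7: outcomes coincide → loss $0.
$2091.5: truthful payoff $2818.8, deviation payoff $0 → loss $2818.8.
$4923.9: outcomes coincide → loss $0.
Total loss = $2295.5 + $2818.8 = $5114.3.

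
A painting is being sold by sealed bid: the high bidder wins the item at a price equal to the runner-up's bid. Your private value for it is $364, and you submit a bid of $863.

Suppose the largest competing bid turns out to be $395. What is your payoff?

Your bid $863 exceeds the highest competing bid $395, so you win.
In a second-price auction the winner pays the second-highest bid, $395.
Payoff = value − price = $364 − $395 = −$31.

−$31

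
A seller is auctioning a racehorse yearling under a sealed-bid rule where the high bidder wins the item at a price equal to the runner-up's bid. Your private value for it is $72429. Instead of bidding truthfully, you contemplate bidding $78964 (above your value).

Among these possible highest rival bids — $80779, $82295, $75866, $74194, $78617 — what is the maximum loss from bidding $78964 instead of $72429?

$80779: same outcome either way → loss $0.
$82295: same outcome either way → loss $0.
$75866: truthful gives $0, deviation gives −$3437 → loss $3437.
$74194: truthful gives $0, deviation gives −$1765 → loss $1765.
$78617: truthful gives $0, deviation gives −$6188 → loss $6188.
Maximum loss: $6188.

$6188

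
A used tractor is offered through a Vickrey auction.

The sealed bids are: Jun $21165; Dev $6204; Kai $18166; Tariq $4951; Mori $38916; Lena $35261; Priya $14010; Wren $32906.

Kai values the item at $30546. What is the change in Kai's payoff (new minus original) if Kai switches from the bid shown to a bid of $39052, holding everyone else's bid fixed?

The highest bid among the other bidders is $38916; Kai's bid doesn't change that.
Original bid $18166: Kai is not highest (top rival bid is $38916); payoff $0.
Alternative bid $39052: Kai is highest, pays the top rival bid $38916; payoff $30546 − $38916 = −$8370.
Change in payoff = −$8370 − ($0) = −$8370.

−$8370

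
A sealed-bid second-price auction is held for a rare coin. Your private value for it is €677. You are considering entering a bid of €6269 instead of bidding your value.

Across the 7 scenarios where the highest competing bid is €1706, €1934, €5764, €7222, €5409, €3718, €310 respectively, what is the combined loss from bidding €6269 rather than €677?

€15146

The deviation costs you only when the competing bid falls strictly between €677 and €6269; elsewhere both bids give the same outcome.
€1706: truthful payoff €0, deviation payoff −€1029 → loss €1029.
€1934: truthful payoff €0, deviation payoff −€1257 → loss €1257.
€5764: truthful payoff €0, deviation payoff −€5087 → loss €5087.
€7222: outcomes coincide → loss €0.
€5409: truthful payoff €0, deviation payoff −€4732 → loss €4732.
€3718: truthful payoff €0, deviation payoff −€3041 → loss €3041.
€310: outcomes coincide → loss €0.
Total loss = €1029 + €1257 + €5087 + €4732 + €3041 = €15146.
In a second-price auction your bid sets only whether you win, not what you pay, so bidding your true value is weakly dominant.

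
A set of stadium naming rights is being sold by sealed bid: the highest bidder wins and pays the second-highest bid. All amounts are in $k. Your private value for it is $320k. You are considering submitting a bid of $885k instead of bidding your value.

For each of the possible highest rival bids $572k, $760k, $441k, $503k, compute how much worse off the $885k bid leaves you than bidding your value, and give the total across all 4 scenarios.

The deviation costs you only when the competing bid falls strictly between $320k and $885k; elsewhere both bids give the same outcome.
$572k: truthful payoff $0k, deviation payoff −$252k → loss $252k.
$760k: truthful payoff $0k, deviation payoff −$440k → loss $440k.
$441k: truthful payoff $0k, deviation payoff −$121k → loss $121k.
$503k: truthful payoff $0k, deviation payoff −$183k → loss $183k.
Total loss = $252k + $440k + $121k + $183k = $996k.

$996k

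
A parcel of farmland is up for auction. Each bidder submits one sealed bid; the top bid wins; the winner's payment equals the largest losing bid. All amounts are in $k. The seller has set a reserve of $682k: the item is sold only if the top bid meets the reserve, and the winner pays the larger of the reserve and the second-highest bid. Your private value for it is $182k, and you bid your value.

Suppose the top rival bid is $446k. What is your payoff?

$0k

Your bid $182k is below the highest competing bid $446k, so you lose. Payoff $0k.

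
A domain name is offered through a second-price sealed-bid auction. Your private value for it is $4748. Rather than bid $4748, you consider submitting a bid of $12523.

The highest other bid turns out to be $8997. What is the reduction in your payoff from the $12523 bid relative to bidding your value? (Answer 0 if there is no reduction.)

Bidding your value $4748: you lose (since $4748 < $8997). Payoff $0.
Bidding $12523: you win and pay $8997. Payoff $4748 − $8997 = −$4249.
The competing bid $8997 lies between your value and your inflated bid, so overbidding wins an item priced above your value.
Loss from deviating = $0 − (−$4249) = $4249.

$4249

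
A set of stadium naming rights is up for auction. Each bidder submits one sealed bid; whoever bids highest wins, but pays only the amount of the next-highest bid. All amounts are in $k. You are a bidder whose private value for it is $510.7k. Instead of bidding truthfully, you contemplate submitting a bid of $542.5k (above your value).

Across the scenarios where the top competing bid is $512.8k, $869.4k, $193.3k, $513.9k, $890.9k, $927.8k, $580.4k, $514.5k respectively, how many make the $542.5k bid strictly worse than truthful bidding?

The deviation hurts exactly when the highest competing bid lies strictly between $510.7k and $542.5k — overbidding then wins at a price above your value.
$512.8k: inside the interval → strictly worse (loss $2.1k).
$869.4k: above both → same outcome either way.
$193.3k: below both → same outcome either way.
$513.9k: inside the interval → strictly worse (loss $3.2k).
$890.9k: above both → same outcome either way.
$927.8k: above both → same outcome either way.
$580.4k: above both → same outcome either way.
$514.5k: inside the interval → strictly worse (loss $3.8k).
Count: 3.

3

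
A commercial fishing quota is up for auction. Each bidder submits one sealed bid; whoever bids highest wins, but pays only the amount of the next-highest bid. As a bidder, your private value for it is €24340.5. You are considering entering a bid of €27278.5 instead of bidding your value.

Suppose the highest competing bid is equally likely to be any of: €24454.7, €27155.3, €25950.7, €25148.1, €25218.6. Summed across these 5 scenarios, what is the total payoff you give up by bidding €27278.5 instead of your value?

€6224.9

The deviation costs you only when the competing bid falls strictly between €24340.5 and €27278.5; elsewhere both bids give the same outcome.
€24454.7: truthful payoff €0, deviation payoff −€114.2 → loss €114.2.
€27155.3: truthful payoff €0, deviation payoff −€2814.8 → loss €2814.8.
€25950.7: truthful payoff €0, deviation payoff −€1610.2 → loss €1610.2.
€25148.1: truthful payoff €0, deviation payoff −€807.6 → loss €807.6.
€25218.6: truthful payoff €0, deviation payoff −€878.1 → loss €878.1.
Total loss = €114.2 + €2814.8 + €1610.2 + €807.6 + €878.1 = €6224.9.
Because the price is fixed by the runner-up's bid, deviating from your value can only change a good outcome into a bad one — never the reverse.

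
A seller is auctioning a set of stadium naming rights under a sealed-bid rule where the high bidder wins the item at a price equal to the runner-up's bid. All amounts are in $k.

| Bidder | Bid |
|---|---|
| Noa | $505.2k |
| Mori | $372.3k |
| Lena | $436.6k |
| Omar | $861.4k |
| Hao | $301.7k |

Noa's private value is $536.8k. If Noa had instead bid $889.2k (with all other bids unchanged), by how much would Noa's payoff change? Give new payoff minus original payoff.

−$324.6k

The highest bid among the other bidders is $861.4k; Noa's bid doesn't change that.
Original bid $505.2k: Noa is not highest (top rival bid is $861.4k); payoff $0k.
Alternative bid $889.2k: Noa is highest, pays the top rival bid $861.4k; payoff $536.8k − $861.4k = −$324.6k.
Change in payoff = −$324.6k − ($0k) = −$324.6k.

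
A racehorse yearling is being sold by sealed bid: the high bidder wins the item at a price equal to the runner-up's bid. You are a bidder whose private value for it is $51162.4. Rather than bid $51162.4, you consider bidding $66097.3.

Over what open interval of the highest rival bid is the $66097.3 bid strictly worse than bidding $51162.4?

If the competing bid is below $51162.4, both bids win at the same price — no difference.
If it is above $66097.3, both bids lose — no difference.
If it lies strictly between $51162.4 and $66097.3, bidding your value loses (payoff 0) while bidding $66097.3 wins at a price above your value (payoff negative).
So the deviation strictly hurts on the open interval ($51162.4, $66097.3).
In a second-price auction your bid sets only whether you win, not what you pay, so bidding your true value is weakly dominant.

($51162.4, $66097.3)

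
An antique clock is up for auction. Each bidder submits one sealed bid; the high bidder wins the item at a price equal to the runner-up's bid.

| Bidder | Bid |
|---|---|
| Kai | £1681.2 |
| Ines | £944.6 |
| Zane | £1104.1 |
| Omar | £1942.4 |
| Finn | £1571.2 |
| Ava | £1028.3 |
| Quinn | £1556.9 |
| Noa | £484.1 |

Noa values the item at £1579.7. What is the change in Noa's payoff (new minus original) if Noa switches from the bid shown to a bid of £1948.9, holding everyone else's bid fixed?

−£362.7

The highest bid among the other bidders is £1942.4; Noa's bid doesn't change that.
Original bid £484.1: Noa is not highest (top rival bid is £1942.4); payoff £0.
Alternative bid £1948.9: Noa is highest, pays the top rival bid £1942.4; payoff £1579.7 − £1942.4 = −£362.7.
Change in payoff = −£362.7 − (£0) = −£362.7.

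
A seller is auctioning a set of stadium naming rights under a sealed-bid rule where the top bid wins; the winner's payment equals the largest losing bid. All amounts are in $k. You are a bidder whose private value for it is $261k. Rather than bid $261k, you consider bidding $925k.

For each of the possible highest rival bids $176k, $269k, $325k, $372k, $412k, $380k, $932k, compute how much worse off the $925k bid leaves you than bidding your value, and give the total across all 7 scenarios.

The deviation costs you only when the competing bid falls strictly between $261k and $925k; elsewhere both bids give the same outcome.
$176k: outcomes coincide → loss $0k.
$269k: truthful payoff $0k, deviation payoff −$8k → loss $8k.
$325k: truthful payoff $0k, deviation payoff −$64k → loss $64k.
$372k: truthful payoff $0k, deviation payoff −$111k → loss $111k.
$412k: truthful payoff $0k, deviation payoff −$151k → loss $151k.
$380k: truthful payoff $0k, deviation payoff −$119k → loss $119k.
$932k: outcomes coincide → loss $0k.
Total loss = $8k + $64k + $111k + $151k + $119k = $453k.

$453k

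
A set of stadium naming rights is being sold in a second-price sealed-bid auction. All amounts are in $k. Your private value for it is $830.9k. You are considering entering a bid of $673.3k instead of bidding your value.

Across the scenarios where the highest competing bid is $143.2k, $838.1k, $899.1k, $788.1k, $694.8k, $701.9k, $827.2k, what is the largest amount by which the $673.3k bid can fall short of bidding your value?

$143.2k: same outcome either way → loss $0k.
$838.1k: same outcome either way → loss $0k.
$899.1k: same outcome either way → loss $0k.
$788.1k: truthful gives $42.8k, deviation gives $0k → loss $42.8k.
$694.8k: truthful gives $136.1k, deviation gives $0k → loss $136.1k.
$701.9k: truthful gives $129k, deviation gives $0k → loss $129k.
$827.2k: truthful gives $3.7k, deviation gives $0k → loss $3.7k.
Maximum loss: $136.1k.

$136.1k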